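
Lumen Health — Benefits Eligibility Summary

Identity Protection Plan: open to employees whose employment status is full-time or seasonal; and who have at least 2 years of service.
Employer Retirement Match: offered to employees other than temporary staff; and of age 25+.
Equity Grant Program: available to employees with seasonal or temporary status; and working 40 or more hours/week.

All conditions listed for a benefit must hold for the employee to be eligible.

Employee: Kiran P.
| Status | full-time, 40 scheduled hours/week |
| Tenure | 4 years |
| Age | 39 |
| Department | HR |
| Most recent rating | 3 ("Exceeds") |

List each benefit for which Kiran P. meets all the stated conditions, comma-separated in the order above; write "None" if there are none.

Identity Protection Plan — status full-time ✓; service 4 years ≥ 2 years ✓ → eligible.
Employer Retirement Match — status full-time ✓ (not excluded); age 39 ≥ 25 ✓ → eligible.
Equity Grant Program — status full-time ✗ (requires seasonal or temporary) → not eligible.

Identity Protection Plan, Employer Retirement Match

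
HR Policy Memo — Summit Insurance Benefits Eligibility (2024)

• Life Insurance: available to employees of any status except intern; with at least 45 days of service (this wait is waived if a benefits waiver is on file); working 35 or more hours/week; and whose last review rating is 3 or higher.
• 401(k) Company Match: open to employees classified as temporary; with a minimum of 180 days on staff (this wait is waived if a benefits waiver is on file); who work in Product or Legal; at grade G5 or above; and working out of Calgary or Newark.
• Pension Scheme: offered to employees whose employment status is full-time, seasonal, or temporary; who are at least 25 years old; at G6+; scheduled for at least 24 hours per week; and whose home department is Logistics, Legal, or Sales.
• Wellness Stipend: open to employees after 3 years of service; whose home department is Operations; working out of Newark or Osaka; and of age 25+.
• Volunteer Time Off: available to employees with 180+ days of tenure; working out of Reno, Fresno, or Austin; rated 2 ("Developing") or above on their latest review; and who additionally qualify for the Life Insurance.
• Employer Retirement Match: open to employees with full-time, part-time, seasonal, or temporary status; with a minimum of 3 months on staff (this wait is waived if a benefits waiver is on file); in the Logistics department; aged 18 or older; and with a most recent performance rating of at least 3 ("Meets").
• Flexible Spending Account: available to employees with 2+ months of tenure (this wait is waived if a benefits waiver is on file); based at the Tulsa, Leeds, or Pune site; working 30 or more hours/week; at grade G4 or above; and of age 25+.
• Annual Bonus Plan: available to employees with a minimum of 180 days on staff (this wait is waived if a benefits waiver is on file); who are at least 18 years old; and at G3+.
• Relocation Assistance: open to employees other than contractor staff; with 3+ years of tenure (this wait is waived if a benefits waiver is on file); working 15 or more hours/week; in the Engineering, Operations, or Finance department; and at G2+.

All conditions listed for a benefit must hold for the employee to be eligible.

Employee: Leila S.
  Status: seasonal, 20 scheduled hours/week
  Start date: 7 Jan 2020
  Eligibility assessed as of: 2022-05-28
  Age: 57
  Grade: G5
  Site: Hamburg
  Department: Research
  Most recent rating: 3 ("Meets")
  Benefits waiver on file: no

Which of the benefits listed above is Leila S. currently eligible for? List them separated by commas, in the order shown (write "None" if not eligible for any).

Service from 7 Jan 2020 to 2022-05-28: 872 days.
Life Insurance — status seasonal ✓ (not excluded); no waiver, service 872 days ≥ 45 days ✓; 20 hrs/wk < 35 ✗ → not eligible.
401(k) Company Match — status seasonal ✗ (requires temporary) → not eligible.
Pension Scheme — status seasonal ✓; age 57 ≥ 25 ✓; grade G5 < G6 ✗ → not eligible.
Wellness Stipend — service 872 days < 3 years (≈1095 days) ✗ → not eligible.
Volunteer Time Off — service 872 days ≥ 180 days ✓; site Hamburg ✗ (not Reno, Fresno, or Austin) → not eligible.
Employer Retirement Match — status seasonal ✓; no waiver, service 872 days ≥ 3 months (≈90 days) ✓; dept Research ✗ → not eligible.
Flexible Spending Account — no waiver, service 872 days ≥ 2 months (≈60 days) ✓; site Hamburg ✗ (not Tulsa, Leeds, or Pune) → not eligible.
Annual Bonus Plan — no waiver, service 872 days ≥ 180 days ✓; age 57 ≥ 18 ✓; grade G5 ≥ G3 ✓ → eligible.
Relocation Assistance — status seasonal ✓ (not excluded); no waiver, service 872 days < 3 years (≈1095 days) ✗ → not eligible.

Annual Bonus Plan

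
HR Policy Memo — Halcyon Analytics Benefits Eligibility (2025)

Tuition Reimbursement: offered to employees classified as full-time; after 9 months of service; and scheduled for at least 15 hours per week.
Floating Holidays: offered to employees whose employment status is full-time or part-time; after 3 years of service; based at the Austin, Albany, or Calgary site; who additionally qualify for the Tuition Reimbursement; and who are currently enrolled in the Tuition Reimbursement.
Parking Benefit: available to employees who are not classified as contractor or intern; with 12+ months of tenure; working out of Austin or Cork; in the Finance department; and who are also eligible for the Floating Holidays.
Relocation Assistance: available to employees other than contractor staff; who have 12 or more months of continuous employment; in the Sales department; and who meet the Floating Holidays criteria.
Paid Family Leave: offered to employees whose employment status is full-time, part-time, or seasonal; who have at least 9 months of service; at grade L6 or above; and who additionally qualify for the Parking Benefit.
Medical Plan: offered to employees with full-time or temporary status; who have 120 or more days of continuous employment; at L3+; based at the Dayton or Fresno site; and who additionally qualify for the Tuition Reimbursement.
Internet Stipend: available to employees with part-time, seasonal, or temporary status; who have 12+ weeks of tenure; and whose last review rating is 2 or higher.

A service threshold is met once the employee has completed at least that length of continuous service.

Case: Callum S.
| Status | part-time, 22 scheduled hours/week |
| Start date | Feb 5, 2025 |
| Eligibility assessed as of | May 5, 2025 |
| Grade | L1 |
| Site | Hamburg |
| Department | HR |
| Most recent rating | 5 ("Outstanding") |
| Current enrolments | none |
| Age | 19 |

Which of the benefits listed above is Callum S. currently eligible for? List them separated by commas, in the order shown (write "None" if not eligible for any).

Service from Feb 5, 2025 to May 5, 2025: 89 days.
Tuition Reimbursement — status part-time ✗ (requires full-time) → not eligible.
Floating Holidays — status part-time ✓; service 89 days < 3 years (≈1095 days) ✗ → not eligible.
Parking Benefit — status part-time ✓ (not excluded); service 89 days < 12 months (≈360 days) ✗ → not eligible.
Relocation Assistance — status part-time ✓ (not excluded); service 89 days < 12 months (≈360 days) ✗ → not eligible.
Paid Family Leave — status part-time ✓; service 89 days < 9 months (≈270 days) ✗ → not eligible.
Medical Plan — status part-time ✗ (requires full-time or temporary) → not eligible.
Internet Stipend — status part-time ✓; service 89 days ≥ 12 weeks (≈84 days) ✓; rating 5 ≥ 2 ✓ → eligible.

Internet Stipend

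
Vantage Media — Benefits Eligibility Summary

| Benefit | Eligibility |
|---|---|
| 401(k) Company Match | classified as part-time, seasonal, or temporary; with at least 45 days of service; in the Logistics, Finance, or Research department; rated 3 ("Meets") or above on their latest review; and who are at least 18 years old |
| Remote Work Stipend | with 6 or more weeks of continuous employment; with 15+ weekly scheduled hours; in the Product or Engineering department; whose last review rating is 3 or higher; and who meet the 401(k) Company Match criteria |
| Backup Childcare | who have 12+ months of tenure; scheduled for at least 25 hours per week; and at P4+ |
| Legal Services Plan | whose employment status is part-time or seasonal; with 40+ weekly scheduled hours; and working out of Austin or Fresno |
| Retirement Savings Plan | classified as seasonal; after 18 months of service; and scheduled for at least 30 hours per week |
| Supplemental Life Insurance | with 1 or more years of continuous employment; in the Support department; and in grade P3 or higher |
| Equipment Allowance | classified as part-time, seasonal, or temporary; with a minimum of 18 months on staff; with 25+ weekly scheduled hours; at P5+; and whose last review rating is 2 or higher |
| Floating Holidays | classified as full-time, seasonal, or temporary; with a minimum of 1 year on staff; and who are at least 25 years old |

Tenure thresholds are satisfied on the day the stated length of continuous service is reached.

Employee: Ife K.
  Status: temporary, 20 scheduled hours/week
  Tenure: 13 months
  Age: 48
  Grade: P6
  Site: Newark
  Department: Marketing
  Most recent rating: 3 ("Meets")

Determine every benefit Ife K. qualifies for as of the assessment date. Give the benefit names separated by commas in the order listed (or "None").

401(k) Company Match — status temporary ✓; service 13 months ≥ 45 days ✓; dept Marketing ✗ → not eligible.
Remote Work Stipend — service 13 months ≥ 6 weeks (≈42 days) ✓; 20 hrs/wk ≥ 15 ✓; dept Marketing ✗ → not eligible.
Backup Childcare — service 13 months ≥ 12 months ✓; 20 hrs/wk < 25 ✗ → not eligible.
Legal Services Plan — status temporary ✗ (requires part-time or seasonal) → not eligible.
Retirement Savings Plan — status temporary ✗ (requires seasonal) → not eligible.
Supplemental Life Insurance — service 13 months ≥ 1 year (≈365 days) ✓; dept Marketing ✗ → not eligible.
Equipment Allowance — status temporary ✓; service 13 months < 18 months ✗ → not eligible.
Floating Holidays — status temporary ✓; service 13 months ≥ 1 year (≈365 days) ✓; age 48 ≥ 25 ✓ → eligible.

Floating Holidays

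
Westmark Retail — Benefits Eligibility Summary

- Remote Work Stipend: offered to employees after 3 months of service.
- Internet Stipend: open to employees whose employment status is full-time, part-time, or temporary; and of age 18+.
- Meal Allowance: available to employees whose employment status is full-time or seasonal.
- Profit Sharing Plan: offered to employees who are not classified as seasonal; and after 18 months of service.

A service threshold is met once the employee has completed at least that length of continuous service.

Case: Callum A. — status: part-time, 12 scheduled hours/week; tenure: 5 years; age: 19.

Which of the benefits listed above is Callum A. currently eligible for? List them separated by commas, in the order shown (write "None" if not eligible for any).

Remote Work Stipend, Internet Stipend, Profit Sharing Plan

Remote Work Stipend — service 5 years ≥ 3 months (≈90 days) ✓ → eligible.
Internet Stipend — status part-time ✓; age 19 ≥ 18 ✓ → eligible.
Meal Allowance — status part-time ✗ (requires full-time or seasonal) → not eligible.
Profit Sharing Plan — status part-time ✓ (not excluded); service 5 years ≥ 18 months (≈540 days) ✓ → eligible.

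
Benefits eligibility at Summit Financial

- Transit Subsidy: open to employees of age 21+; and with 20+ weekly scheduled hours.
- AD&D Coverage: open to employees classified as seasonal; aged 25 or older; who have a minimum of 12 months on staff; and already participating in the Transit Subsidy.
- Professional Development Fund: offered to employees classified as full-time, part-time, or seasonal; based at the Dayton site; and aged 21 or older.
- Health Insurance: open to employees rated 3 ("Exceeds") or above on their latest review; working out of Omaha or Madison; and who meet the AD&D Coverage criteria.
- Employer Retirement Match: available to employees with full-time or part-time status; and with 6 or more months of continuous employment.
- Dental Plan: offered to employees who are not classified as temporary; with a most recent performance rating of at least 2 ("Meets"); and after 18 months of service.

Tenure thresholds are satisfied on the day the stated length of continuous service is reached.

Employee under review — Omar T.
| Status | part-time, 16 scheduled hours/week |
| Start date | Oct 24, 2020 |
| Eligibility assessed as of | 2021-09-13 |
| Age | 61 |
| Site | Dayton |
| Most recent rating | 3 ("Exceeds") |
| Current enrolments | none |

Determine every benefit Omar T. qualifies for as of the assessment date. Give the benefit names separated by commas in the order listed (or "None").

Professional Development Fund, Employer Retirement Match

Service from Oct 24, 2020 to 2021-09-13: 324 days.
Transit Subsidy — age 61 ≥ 21 ✓; 16 hrs/wk < 20 ✗ → not eligible.
AD&D Coverage — status part-time ✗ (requires seasonal) → not eligible.
Professional Development Fund — status part-time ✓; site Dayton ✓; age 61 ≥ 21 ✓ → eligible.
Health Insurance — rating 3 ≥ 3 ✓; site Dayton ✗ (not Omaha or Madison) → not eligible.
Employer Retirement Match — status part-time ✓; service 324 days ≥ 6 months (≈180 days) ✓ → eligible.
Dental Plan — status part-time ✓ (not excluded); rating 3 ≥ 2 ✓; service 324 days < 18 months (≈540 days) ✗ → not eligible.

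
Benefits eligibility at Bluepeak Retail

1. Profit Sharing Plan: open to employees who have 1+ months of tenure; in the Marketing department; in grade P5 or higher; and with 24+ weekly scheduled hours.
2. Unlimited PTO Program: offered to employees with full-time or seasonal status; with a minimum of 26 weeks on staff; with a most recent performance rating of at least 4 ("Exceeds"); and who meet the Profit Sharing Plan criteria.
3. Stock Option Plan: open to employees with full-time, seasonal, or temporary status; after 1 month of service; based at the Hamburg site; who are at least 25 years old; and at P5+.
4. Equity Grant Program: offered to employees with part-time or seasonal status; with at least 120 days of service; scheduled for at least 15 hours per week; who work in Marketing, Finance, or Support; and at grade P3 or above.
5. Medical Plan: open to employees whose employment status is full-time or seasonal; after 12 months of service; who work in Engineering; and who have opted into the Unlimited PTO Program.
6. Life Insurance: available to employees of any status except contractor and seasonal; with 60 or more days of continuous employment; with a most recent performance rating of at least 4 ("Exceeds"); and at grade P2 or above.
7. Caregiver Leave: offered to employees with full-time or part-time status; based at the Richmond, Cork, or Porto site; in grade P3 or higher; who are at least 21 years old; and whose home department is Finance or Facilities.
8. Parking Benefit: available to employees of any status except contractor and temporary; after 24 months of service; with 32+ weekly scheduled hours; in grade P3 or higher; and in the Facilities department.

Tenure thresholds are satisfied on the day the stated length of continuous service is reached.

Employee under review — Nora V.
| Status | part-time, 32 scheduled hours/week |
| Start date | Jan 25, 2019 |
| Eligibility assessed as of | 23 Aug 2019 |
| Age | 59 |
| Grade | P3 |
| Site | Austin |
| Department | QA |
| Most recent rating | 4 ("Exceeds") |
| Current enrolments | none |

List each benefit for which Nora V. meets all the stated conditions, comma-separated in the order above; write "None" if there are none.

Life Insurance

Service from Jan 25, 2019 to 23 Aug 2019: 210 days.
Profit Sharing Plan — service 210 days ≥ 1 month (≈30 days) ✓; dept QA ✗ → not eligible.
Unlimited PTO Program — status part-time ✗ (requires full-time or seasonal) → not eligible.
Stock Option Plan — status part-time ✗ (requires full-time, seasonal, or temporary) → not eligible.
Equity Grant Program — status part-time ✓; service 210 days ≥ 120 days ✓; 32 hrs/wk ≥ 15 ✓; dept QA ✗ → not eligible.
Medical Plan — status part-time ✗ (requires full-time or seasonal) → not eligible.
Life Insurance — status part-time ✓ (not excluded); service 210 days ≥ 60 days ✓; rating 4 ≥ 4 ✓; grade P3 ≥ P2 ✓ → eligible.
Caregiver Leave — status part-time ✓; site Austin ✗ (not Richmond, Cork, or Porto) → not eligible.
Parking Benefit — status part-time ✓ (not excluded); service 210 days < 24 months (≈720 days) ✗ → not eligible.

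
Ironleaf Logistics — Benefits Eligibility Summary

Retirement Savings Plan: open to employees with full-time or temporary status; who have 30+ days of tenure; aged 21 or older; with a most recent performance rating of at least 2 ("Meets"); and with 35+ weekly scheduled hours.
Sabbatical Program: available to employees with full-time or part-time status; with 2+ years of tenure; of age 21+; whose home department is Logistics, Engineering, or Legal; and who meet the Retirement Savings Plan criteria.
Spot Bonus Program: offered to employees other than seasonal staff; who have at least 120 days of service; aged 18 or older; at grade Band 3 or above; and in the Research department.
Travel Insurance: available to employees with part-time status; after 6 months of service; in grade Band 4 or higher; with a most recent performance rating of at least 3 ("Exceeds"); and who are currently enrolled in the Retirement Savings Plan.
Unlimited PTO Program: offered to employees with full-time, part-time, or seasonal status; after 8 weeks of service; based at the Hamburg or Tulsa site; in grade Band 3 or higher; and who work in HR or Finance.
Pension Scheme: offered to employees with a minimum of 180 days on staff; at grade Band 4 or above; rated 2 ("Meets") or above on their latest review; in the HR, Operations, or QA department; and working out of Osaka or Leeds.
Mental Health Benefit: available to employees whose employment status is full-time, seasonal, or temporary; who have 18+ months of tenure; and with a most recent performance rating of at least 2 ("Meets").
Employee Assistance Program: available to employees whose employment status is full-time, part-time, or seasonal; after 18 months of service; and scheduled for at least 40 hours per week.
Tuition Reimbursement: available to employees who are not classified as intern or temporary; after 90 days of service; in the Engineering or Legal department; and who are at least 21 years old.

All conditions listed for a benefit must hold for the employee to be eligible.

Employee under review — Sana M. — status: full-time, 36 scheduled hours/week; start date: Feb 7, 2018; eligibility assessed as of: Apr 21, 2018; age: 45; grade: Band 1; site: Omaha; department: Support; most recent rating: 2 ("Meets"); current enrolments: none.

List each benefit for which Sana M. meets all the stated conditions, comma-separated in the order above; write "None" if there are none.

Retirement Savings Plan

Service from Feb 7, 2018 to Apr 21, 2018: 73 days.
Retirement Savings Plan — status full-time ✓; service 73 days ≥ 30 days ✓; age 45 ≥ 21 ✓; rating 2 ≥ 2 ✓; 36 hrs/wk ≥ 35 ✓ → eligible.
Sabbatical Program — status full-time ✓; service 73 days < 2 years (≈730 days) ✗ → not eligible.
Spot Bonus Program — status full-time ✓ (not excluded); service 73 days < 120 days ✗ → not eligible.
Travel Insurance — status full-time ✗ (requires part-time) → not eligible.
Unlimited PTO Program — status full-time ✓; service 73 days ≥ 8 weeks (≈56 days) ✓; site Omaha ✗ (not Hamburg or Tulsa) → not eligible.
Pension Scheme — service 73 days < 180 days ✗ → not eligible.
Mental Health Benefit — status full-time ✓; service 73 days < 18 months (≈540 days) ✗ → not eligible.
Employee Assistance Program — status full-time ✓; service 73 days < 18 months (≈540 days) ✗ → not eligible.
Tuition Reimbursement — status full-time ✓ (not excluded); service 73 days < 90 days ✗ → not eligible.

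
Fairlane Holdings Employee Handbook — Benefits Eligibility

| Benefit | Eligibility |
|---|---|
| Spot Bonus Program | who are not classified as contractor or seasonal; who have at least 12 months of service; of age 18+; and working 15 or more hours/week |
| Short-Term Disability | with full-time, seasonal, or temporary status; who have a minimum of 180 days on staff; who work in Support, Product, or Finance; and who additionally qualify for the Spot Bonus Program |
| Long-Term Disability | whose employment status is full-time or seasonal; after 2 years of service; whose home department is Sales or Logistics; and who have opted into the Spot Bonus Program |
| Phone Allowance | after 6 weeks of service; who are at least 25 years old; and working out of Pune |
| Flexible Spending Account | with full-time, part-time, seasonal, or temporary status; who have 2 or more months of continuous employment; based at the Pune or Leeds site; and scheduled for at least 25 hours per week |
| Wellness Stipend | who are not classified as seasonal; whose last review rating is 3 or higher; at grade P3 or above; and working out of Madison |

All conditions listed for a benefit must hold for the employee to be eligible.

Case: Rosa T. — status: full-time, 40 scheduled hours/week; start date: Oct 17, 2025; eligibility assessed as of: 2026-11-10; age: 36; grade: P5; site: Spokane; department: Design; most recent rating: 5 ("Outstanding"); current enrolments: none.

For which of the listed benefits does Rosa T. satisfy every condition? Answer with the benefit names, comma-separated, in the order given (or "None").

Spot Bonus Program

Service from Oct 17, 2025 to 2026-11-10: 389 days.
Spot Bonus Program — status full-time ✓ (not excluded); service 389 days ≥ 12 months (≈360 days) ✓; age 36 ≥ 18 ✓; 40 hrs/wk ≥ 15 ✓ → eligible.
Short-Term Disability — status full-time ✓; service 389 days ≥ 180 days ✓; dept Design ✗ → not eligible.
Long-Term Disability — status full-time ✓; service 389 days < 2 years (≈730 days) ✗ → not eligible.
Phone Allowance — service 389 days ≥ 6 weeks (≈42 days) ✓; age 36 ≥ 25 ✓; site Spokane ✗ (not Pune) → not eligible.
Flexible Spending Account — status full-time ✓; service 389 days ≥ 2 months (≈60 days) ✓; site Spokane ✗ (not Pune or Leeds) → not eligible.
Wellness Stipend — status full-time ✓ (not excluded); rating 5 ≥ 3 ✓; grade P5 ≥ P3 ✓; site Spokane ✗ (not Madison) → not eligible.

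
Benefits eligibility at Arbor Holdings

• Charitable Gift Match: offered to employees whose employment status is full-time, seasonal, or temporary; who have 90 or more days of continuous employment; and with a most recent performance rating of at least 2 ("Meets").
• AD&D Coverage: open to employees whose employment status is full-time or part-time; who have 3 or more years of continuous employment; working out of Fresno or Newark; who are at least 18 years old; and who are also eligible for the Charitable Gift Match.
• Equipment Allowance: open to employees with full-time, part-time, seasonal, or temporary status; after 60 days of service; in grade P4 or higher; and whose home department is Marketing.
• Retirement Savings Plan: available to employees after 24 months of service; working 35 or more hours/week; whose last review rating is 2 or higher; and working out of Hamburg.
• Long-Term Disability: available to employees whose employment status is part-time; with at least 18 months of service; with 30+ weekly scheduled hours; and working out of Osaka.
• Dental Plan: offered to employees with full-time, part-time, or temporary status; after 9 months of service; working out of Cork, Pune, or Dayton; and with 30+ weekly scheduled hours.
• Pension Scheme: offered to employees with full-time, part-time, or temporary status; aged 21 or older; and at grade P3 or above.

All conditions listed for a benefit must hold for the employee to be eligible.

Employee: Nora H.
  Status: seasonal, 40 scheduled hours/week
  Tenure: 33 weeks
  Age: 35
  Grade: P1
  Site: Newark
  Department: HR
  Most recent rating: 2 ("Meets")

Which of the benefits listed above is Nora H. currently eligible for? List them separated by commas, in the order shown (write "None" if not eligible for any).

Charitable Gift Match — status seasonal ✓; service 33 weeks ≥ 90 days ✓; rating 2 ≥ 2 ✓ → eligible.
AD&D Coverage — status seasonal ✗ (requires full-time or part-time) → not eligible.
Equipment Allowance — status seasonal ✓; service 33 weeks ≥ 60 days ✓; grade P1 < P4 ✗ → not eligible.
Retirement Savings Plan — service 33 weeks < 24 months (≈720 days) ✗ → not eligible.
Long-Term Disability — status seasonal ✗ (requires part-time) → not eligible.
Dental Plan — status seasonal ✗ (requires full-time, part-time, or temporary) → not eligible.
Pension Scheme — status seasonal ✗ (requires full-time, part-time, or temporary) → not eligible.

Charitable Gift Match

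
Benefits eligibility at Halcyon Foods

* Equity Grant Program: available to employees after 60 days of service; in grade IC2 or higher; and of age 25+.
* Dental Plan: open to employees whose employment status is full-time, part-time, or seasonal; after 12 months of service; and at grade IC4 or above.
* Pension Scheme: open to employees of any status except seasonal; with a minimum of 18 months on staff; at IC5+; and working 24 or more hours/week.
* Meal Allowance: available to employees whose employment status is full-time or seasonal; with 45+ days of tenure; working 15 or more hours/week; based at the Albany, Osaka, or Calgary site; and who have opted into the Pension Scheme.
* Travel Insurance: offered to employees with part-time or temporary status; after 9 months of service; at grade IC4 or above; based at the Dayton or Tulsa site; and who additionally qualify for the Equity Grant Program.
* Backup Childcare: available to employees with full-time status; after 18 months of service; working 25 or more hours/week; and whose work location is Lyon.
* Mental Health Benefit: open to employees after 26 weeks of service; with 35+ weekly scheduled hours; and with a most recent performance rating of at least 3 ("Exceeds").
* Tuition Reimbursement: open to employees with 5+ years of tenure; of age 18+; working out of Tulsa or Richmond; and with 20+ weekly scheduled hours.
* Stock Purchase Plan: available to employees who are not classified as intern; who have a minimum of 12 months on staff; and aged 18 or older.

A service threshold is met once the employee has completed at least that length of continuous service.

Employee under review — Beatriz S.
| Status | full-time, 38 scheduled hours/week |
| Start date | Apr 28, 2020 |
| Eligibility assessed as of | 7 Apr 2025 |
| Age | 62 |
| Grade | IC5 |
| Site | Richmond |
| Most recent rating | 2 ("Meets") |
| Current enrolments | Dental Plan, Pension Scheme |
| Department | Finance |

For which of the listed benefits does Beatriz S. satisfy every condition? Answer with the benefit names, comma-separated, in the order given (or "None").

Service from Apr 28, 2020 to 7 Apr 2025: 1805 days.
Equity Grant Program — service 1805 days ≥ 60 days ✓; grade IC5 ≥ IC2 ✓; age 62 ≥ 25 ✓ → eligible.
Dental Plan — status full-time ✓; service 1805 days ≥ 12 months (≈360 days) ✓; grade IC5 ≥ IC4 ✓ → eligible.
Pension Scheme — status full-time ✓ (not excluded); service 1805 days ≥ 18 months (≈540 days) ✓; grade IC5 ≥ IC5 ✓; 38 hrs/wk ≥ 24 ✓ → eligible.
Meal Allowance — status full-time ✓; service 1805 days ≥ 45 days ✓; 38 hrs/wk ≥ 15 ✓; site Richmond ✗ (not Albany, Osaka, or Calgary) → not eligible.
Travel Insurance — status full-time ✗ (requires part-time or temporary) → not eligible.
Backup Childcare — status full-time ✓; service 1805 days ≥ 18 months (≈540 days) ✓; 38 hrs/wk ≥ 25 ✓; site Richmond ✗ (not Lyon) → not eligible.
Mental Health Benefit — service 1805 days ≥ 26 weeks (≈182 days) ✓; 38 hrs/wk ≥ 35 ✓; rating 2 < 3 ✗ → not eligible.
Tuition Reimbursement — service 1805 days < 5 years (≈1825 days) ✗ → not eligible.
Stock Purchase Plan — status full-time ✓ (not excluded); service 1805 days ≥ 12 months (≈360 days) ✓; age 62 ≥ 18 ✓ → eligible.

Equity Grant Program, Dental Plan, Pension Scheme, Stock Purchase Plan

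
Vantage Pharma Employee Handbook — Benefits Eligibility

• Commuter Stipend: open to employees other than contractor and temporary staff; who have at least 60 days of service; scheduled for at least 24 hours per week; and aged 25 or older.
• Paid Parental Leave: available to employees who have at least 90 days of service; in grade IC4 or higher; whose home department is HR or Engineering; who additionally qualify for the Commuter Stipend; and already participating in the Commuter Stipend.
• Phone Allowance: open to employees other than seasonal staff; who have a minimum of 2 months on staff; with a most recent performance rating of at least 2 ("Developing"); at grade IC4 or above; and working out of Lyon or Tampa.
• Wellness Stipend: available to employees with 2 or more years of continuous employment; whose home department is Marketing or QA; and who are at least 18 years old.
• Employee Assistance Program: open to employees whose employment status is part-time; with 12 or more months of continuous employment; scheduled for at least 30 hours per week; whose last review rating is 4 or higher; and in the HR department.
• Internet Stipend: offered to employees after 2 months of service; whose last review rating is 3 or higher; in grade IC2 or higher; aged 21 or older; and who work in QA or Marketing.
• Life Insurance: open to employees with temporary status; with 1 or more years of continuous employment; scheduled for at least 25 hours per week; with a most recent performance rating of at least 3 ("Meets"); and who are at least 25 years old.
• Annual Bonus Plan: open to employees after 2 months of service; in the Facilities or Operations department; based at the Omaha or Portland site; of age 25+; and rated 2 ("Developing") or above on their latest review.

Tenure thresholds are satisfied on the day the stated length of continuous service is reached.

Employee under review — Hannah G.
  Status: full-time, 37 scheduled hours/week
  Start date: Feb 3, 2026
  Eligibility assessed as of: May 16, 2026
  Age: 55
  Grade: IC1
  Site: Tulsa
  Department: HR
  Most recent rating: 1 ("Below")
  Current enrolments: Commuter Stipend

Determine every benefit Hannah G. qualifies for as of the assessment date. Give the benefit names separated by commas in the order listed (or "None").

Commuter Stipend

Service from Feb 3, 2026 to May 16, 2026: 102 days.
Commuter Stipend — status full-time ✓ (not excluded); service 102 days ≥ 60 days ✓; 37 hrs/wk ≥ 24 ✓; age 55 ≥ 25 ✓ → eligible.
Paid Parental Leave — service 102 days ≥ 90 days ✓; grade IC1 < IC4 ✗ → not eligible.
Phone Allowance — status full-time ✓ (not excluded); service 102 days ≥ 2 months (≈60 days) ✓; rating 1 < 2 ✗ → not eligible.
Wellness Stipend — service 102 days < 2 years (≈730 days) ✗ → not eligible.
Employee Assistance Program — status full-time ✗ (requires part-time) → not eligible.
Internet Stipend — service 102 days ≥ 2 months (≈60 days) ✓; rating 1 < 3 ✗ → not eligible.
Life Insurance — status full-time ✗ (requires temporary) → not eligible.
Annual Bonus Plan — service 102 days ≥ 2 months (≈60 days) ✓; dept HR ✗ → not eligible.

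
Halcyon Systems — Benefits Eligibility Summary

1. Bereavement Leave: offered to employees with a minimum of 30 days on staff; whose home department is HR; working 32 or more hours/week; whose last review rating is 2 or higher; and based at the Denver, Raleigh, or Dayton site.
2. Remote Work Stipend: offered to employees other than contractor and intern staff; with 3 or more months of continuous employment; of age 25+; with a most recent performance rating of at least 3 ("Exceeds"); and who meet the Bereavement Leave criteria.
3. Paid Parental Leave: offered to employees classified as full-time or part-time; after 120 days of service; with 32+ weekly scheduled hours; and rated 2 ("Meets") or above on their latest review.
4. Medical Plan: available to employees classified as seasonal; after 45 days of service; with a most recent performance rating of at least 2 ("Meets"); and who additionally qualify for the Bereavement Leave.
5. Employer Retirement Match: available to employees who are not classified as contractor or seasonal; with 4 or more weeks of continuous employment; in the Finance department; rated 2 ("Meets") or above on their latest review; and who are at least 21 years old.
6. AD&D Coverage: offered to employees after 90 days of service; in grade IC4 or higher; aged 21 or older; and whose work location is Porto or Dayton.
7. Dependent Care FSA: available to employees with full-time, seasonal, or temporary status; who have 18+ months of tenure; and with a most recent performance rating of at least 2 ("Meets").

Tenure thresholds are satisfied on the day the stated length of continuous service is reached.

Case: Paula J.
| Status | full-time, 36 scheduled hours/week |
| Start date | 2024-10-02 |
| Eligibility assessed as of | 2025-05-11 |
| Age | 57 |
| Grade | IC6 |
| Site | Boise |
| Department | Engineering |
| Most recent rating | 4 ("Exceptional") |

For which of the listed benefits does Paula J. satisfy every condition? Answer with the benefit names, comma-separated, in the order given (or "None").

Paid Parental Leave

Service from 2024-10-02 to 2025-05-11: 221 days.
Bereavement Leave — service 221 days ≥ 30 days ✓; dept Engineering ✗ → not eligible.
Remote Work Stipend — status full-time ✓ (not excluded); service 221 days ≥ 3 months (≈90 days) ✓; age 57 ≥ 25 ✓; rating 4 ≥ 3 ✓; not eligible for Bereavement Leave ✗ → not eligible.
Paid Parental Leave — status full-time ✓; service 221 days ≥ 120 days ✓; 36 hrs/wk ≥ 32 ✓; rating 4 ≥ 2 ✓ → eligible.
Medical Plan — status full-time ✗ (requires seasonal) → not eligible.
Employer Retirement Match — status full-time ✓ (not excluded); service 221 days ≥ 4 weeks (≈28 days) ✓; dept Engineering ✗ → not eligible.
AD&D Coverage — service 221 days ≥ 90 days ✓; grade IC6 ≥ IC4 ✓; age 57 ≥ 21 ✓; site Boise ✗ (not Porto or Dayton) → not eligible.
Dependent Care FSA — status full-time ✓; service 221 days < 18 months (≈540 days) ✗ → not eligible.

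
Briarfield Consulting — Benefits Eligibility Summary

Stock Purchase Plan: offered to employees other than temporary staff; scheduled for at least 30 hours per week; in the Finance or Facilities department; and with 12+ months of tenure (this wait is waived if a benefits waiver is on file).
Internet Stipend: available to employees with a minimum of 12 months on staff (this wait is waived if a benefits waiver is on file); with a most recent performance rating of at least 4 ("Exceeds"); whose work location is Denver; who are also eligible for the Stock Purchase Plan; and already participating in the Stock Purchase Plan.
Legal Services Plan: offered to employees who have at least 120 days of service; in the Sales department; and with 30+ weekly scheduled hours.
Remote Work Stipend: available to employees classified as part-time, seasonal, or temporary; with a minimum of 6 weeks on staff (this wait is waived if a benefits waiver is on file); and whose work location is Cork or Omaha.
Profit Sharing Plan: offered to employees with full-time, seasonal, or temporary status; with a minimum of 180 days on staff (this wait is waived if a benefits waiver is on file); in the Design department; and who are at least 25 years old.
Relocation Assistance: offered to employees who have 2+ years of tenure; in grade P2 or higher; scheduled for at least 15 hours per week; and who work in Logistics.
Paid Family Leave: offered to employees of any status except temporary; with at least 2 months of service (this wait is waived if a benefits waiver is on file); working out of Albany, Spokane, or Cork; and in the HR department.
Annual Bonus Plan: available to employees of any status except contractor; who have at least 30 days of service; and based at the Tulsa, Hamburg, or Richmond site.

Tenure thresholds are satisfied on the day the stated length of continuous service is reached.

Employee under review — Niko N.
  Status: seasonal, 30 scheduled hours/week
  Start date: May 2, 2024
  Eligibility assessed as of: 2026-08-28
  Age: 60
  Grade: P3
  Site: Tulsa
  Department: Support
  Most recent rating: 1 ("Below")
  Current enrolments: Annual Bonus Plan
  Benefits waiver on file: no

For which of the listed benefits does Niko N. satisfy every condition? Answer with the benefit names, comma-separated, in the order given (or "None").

Service from May 2, 2024 to 2026-08-28: 848 days.
Stock Purchase Plan — status seasonal ✓ (not excluded); 30 hrs/wk ≥ 30 ✓; dept Support ✗ → not eligible.
Internet Stipend — no waiver, service 848 days ≥ 12 months (≈360 days) ✓; rating 1 < 4 ✗ → not eligible.
Legal Services Plan — service 848 days ≥ 120 days ✓; dept Support ✗ → not eligible.
Remote Work Stipend — status seasonal ✓; no waiver, service 848 days ≥ 6 weeks (≈42 days) ✓; site Tulsa ✗ (not Cork or Omaha) → not eligible.
Profit Sharing Plan — status seasonal ✓; no waiver, service 848 days ≥ 180 days ✓; dept Support ✗ → not eligible.
Relocation Assistance — service 848 days ≥ 2 years (≈730 days) ✓; grade P3 ≥ P2 ✓; 30 hrs/wk ≥ 15 ✓; dept Support ✗ → not eligible.
Paid Family Leave — status seasonal ✓ (not excluded); no waiver, service 848 days ≥ 2 months (≈60 days) ✓; site Tulsa ✗ (not Albany, Spokane, or Cork) → not eligible.
Annual Bonus Plan — status seasonal ✓ (not excluded); service 848 days ≥ 30 days ✓; site Tulsa ✓ → eligible.

Annual Bonus Plan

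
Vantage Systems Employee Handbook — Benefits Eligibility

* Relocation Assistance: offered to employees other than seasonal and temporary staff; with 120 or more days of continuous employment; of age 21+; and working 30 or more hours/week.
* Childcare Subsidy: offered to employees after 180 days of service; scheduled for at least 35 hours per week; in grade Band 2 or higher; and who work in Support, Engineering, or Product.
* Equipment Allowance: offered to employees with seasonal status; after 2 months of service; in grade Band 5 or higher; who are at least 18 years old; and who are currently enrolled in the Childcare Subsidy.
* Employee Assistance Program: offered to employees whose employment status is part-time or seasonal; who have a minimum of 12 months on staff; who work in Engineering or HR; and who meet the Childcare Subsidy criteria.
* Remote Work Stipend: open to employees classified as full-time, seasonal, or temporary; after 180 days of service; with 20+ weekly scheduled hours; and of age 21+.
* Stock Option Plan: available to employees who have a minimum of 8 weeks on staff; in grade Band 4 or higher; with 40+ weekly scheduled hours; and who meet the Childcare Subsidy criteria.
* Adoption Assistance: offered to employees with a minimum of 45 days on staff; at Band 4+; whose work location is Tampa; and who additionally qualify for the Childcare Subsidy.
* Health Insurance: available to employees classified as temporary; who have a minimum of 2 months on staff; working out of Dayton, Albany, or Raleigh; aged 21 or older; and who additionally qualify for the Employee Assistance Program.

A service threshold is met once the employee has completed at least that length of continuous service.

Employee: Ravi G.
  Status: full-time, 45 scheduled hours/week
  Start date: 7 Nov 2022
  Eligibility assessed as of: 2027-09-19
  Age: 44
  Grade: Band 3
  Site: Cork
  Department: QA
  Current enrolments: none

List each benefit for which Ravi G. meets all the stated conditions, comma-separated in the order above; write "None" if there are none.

Relocation Assistance, Remote Work Stipend

Service from 7 Nov 2022 to 2027-09-19: 1777 days.
Relocation Assistance — status full-time ✓ (not excluded); service 1777 days ≥ 120 days ✓; age 44 ≥ 21 ✓; 45 hrs/wk ≥ 30 ✓ → eligible.
Childcare Subsidy — service 1777 days ≥ 180 days ✓; 45 hrs/wk ≥ 35 ✓; grade Band 3 ≥ Band 2 ✓; dept QA ✗ → not eligible.
Equipment Allowance — status full-time ✗ (requires seasonal) → not eligible.
Employee Assistance Program — status full-time ✗ (requires part-time or seasonal) → not eligible.
Remote Work Stipend — status full-time ✓; service 1777 days ≥ 180 days ✓; 45 hrs/wk ≥ 20 ✓; age 44 ≥ 21 ✓ → eligible.
Stock Option Plan — service 1777 days ≥ 8 weeks (≈56 days) ✓; grade Band 3 < Band 4 ✗ → not eligible.
Adoption Assistance — service 1777 days ≥ 45 days ✓; grade Band 3 < Band 4 ✗ → not eligible.
Health Insurance — status full-time ✗ (requires temporary) → not eligible.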